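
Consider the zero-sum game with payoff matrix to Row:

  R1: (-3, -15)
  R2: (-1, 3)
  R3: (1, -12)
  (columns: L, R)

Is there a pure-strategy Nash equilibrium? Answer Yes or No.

Row minima: R1 → -15, R2 → -1, R3 → -12; maximin = -1.
Column maxima: L → 1, R → 3; minimax = 1.
-1 ≠ 1, so no pure-strategy equilibrium exists.

No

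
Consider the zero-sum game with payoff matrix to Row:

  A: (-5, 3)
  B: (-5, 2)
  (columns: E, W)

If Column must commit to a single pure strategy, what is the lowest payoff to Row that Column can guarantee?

-5

Column maxima: E → -5, W → 3.
The smallest of these is -5.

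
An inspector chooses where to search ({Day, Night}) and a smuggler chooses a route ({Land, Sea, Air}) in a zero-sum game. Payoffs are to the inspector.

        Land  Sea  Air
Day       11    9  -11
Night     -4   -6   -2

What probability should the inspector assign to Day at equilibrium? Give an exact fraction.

1/6

Row minima: Day → -11, Night → -6; maximin = -6.
Column maxima: Land → 11, Sea → 9, Air → -2; minimax = -2.
-6 ≠ -2, so there is no saddle point; optimal play is mixed.
Land is strictly dominated by Sea (it gives the inspector strictly more in every row), so the smuggler never plays it.
On the remaining 2×2 (Day, Night vs Sea, Air):
Let the inspector play Day with probability p. Expected payoff against Sea: 9p + (-6)(1−p) = 15p − 6; against Air: (-11)p + (-2)(1−p) = −9p − 2.
Setting these equal: 15p − 6 = −9p − 2 ⇒ 24p = 4 ⇒ p = 1/6, and the value is (15)·(1/6) − 6 = -7/2.
For the smuggler: with q = P(Sea), equating Day's and Night's payoffs gives 20q − 11 = −4q − 2 ⇒ q = 3/8.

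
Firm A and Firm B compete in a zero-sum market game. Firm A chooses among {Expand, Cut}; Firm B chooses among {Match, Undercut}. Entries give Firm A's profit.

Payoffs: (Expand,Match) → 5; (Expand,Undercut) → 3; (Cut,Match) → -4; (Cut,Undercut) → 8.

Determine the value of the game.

26/7

Row minima: Expand → 3, Cut → -4; maximin = 3.
Column maxima: Match → 5, Undercut → 8; minimax = 5.
3 ≠ 5, so there is no saddle point; optimal play is mixed.
Let Firm A play Expand with probability p. Expected payoff against Match: 5p + (-4)(1−p) = 9p − 4; against Undercut: 3p + 8(1−p) = −5p + 8.
Setting these equal: 9p − 4 = −5p + 8 ⇒ 14p = 12 ⇒ p = 6/7, and the value is (9)·(6/7) − 4 = 26/7.
For Firm B: with q = P(Match), equating Expand's and Cut's payoffs gives 2q + 3 = −12q + 8 ⇒ q = 5/14.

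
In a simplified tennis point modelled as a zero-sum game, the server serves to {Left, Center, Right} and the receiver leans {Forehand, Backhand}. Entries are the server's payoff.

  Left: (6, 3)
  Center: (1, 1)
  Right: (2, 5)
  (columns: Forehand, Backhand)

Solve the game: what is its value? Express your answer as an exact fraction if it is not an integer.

Row minima: Left → 3, Center → 1, Right → 2; maximin = 3.
Column maxima: Forehand → 6, Backhand → 5; minimax = 5.
3 ≠ 5, so there is no saddle point; optimal play is mixed.
Center is strictly dominated by Left, so the server never plays it.
On the remaining 2×2 (Left, Right vs Forehand, Backhand):
Let the server play Left with probability p. Expected payoff against Forehand: 6p + 2(1−p) = 4p + 2; against Backhand: 3p + 5(1−p) = −2p + 5.
Setting these equal: 4p + 2 = −2p + 5 ⇒ 6p = 3 ⇒ p = 1/2, and the value is (4)·(1/2) + 2 = 4.
For the receiver: with q = P(Forehand), equating Left's and Right's payoffs gives 3q + 3 = −3q + 5 ⇒ q = 1/3.

4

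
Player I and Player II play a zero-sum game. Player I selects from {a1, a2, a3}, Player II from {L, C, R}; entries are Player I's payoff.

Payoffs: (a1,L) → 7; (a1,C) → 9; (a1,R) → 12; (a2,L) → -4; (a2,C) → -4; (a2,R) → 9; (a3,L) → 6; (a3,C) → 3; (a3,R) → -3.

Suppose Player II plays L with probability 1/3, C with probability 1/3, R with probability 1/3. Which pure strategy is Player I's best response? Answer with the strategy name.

a1

Expected payoff of a1: (1/3)·7 + (1/3)·9 + (1/3)·12 = 28/3.
Expected payoff of a2: (1/3)·(-4) + (1/3)·(-4) + (1/3)·9 = 1/3.
Expected payoff of a3: (1/3)·6 + (1/3)·3 + (1/3)·(-3) = 2.
The largest is 28/3, so Player I's best response is a1.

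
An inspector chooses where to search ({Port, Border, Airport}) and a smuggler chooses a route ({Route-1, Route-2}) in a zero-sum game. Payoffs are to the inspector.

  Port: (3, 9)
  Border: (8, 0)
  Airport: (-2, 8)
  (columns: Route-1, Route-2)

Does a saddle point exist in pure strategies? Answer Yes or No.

Row minima: Port → 3, Border → 0, Airport → -2; maximin = 3.
Column maxima: Route-1 → 8, Route-2 → 9; minimax = 8.
3 ≠ 8, so no pure-strategy equilibrium exists.

No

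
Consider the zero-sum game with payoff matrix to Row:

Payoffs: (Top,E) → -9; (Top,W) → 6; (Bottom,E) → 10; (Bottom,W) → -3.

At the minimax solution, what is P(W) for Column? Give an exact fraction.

19/28

Row minima: Top → -9, Bottom → -3; maximin = -3.
Column maxima: E → 10, W → 6; minimax = 6.
-3 ≠ 6, so there is no saddle point; optimal play is mixed.
Let Row play Top with probability p. Expected payoff against E: (-9)p + 10(1−p) = −19p + 10; against W: 6p + (-3)(1−p) = 9p − 3.
Setting these equal: −19p + 10 = 9p − 3 ⇒ −28p = -13 ⇒ p = 13/28, and the value is (-19)·(13/28) + 10 = 33/28.
For Column: with q = P(E), equating Top's and Bottom's payoffs gives −15q + 6 = 13q − 3 ⇒ q = 9/28.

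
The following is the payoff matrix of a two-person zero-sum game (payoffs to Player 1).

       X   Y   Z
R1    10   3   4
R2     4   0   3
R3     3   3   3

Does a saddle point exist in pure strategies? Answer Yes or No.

Row minima: R1 → 3, R2 → 0, R3 → 3; maximin = 3.
Column maxima: X → 10, Y → 3, Z → 4; minimax = 3.
maximin = minimax = 3, so a saddle point exists.

Yes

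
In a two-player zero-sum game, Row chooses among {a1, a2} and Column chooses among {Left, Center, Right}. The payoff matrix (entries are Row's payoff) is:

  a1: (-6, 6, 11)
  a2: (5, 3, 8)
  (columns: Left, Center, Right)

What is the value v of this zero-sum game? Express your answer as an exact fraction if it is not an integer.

Row minima: a1 → -6, a2 → 3; maximin = 3.
Column maxima: Left → 5, Center → 6, Right → 11; minimax = 5.
3 ≠ 5, so there is no saddle point; optimal play is mixed.
Right is strictly dominated by Left (it gives Row strictly more in every row), so Column never plays it.
On the remaining 2×2 (a1, a2 vs Left, Center):
Let Row play a1 with probability p. Expected payoff against Left: (-6)p + 5(1−p) = −11p + 5; against Center: 6p + 3(1−p) = 3p + 3.
Setting these equal: −11p + 5 = 3p + 3 ⇒ −14p = -2 ⇒ p = 1/7, and the value is (-11)·(1/7) + 5 = 24/7.
For Column: with q = P(Left), equating a1's and a2's payoffs gives −12q + 6 = 2q + 3 ⇒ q = 3/14.

24/7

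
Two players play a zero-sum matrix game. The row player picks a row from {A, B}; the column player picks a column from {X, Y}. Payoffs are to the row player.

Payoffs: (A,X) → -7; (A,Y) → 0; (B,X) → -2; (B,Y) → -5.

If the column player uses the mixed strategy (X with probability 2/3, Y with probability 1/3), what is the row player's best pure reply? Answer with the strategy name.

Expected payoff of A: (2/3)·(-7) + (1/3)·0 = -14/3.
Expected payoff of B: (2/3)·(-2) + (1/3)·(-5) = -3.
The largest is -3, so the row player's best response is B.

B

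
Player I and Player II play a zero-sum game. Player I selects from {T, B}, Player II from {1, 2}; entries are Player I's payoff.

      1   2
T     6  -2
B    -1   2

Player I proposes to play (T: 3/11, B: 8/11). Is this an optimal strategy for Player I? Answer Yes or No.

Against 1 this mix gives (3/11)·6 + (8/11)·(-1) = 10/11.
Against 2 this mix gives (3/11)·(-2) + (8/11)·2 = 10/11.
All of Player II's active replies (1, 2) yield 10/11, and no column does worse for Player I. The mix makes Player II indifferent and guarantees 10/11, so it is optimal.

Yes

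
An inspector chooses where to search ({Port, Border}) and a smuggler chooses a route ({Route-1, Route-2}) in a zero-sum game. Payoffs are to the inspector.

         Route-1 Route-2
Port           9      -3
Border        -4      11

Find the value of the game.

Row minima: Port → -3, Border → -4; maximin = -3.
Column maxima: Route-1 → 9, Route-2 → 11; minimax = 9.
-3 ≠ 9, so there is no saddle point; optimal play is mixed.
Let the inspector play Port with probability p. Expected payoff against Route-1: 9p + (-4)(1−p) = 13p − 4; against Route-2: (-3)p + 11(1−p) = −14p + 11.
Setting these equal: 13p − 4 = −14p + 11 ⇒ 27p = 15 ⇒ p = 5/9, and the value is (13)·(5/9) − 4 = 29/9.
For the smuggler: with q = P(Route-1), equating Port's and Border's payoffs gives 12q − 3 = −15q + 11 ⇒ q = 14/27.

29/9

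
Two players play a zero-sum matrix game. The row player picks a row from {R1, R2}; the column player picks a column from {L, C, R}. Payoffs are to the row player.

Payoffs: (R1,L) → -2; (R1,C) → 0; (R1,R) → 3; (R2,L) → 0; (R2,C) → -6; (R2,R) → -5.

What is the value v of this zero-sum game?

Row minima: R1 → -2, R2 → -6; maximin = -2.
Column maxima: L → 0, C → 0, R → 3; minimax = 0.
-2 ≠ 0, so there is no saddle point; optimal play is mixed.
R is strictly dominated by C (it gives the row player strictly more in every row), so the column player never plays it.
On the remaining 2×2 (R1, R2 vs L, C):
Let the row player play R1 with probability p. Expected payoff against L: (-2)p + 0(1−p) = −2p; against C: 0p + (-6)(1−p) = 6p − 6.
Setting these equal: −2p = 6p − 6 ⇒ −8p = -6 ⇒ p = 3/4, and the value is (-2)·(3/4) = -3/2.
For the column player: with q = P(L), equating R1's and R2's payoffs gives −2q = 6q − 6 ⇒ q = 3/4.

-3/2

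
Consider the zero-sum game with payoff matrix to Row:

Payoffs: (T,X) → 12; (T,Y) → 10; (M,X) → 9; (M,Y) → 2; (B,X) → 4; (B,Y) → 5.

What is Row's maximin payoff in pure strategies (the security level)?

Row minima: T → 10, M → 2, B → 4.
The best of these is 10.

10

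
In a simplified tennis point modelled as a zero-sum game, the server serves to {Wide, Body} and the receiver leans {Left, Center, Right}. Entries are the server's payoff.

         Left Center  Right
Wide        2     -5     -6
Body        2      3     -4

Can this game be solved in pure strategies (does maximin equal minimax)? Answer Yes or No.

Yes

Row minima: Wide → -6, Body → -4; maximin = -4.
Column maxima: Left → 2, Center → 3, Right → -4; minimax = -4.
maximin = minimax = -4, so a saddle point exists.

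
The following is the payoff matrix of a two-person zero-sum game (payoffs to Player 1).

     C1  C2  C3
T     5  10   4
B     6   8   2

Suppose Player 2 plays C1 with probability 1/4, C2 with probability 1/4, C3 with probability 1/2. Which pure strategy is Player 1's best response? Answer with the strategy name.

Expected payoff of T: (1/4)·5 + (1/4)·10 + (1/2)·4 = 23/4.
Expected payoff of B: (1/4)·6 + (1/4)·8 + (1/2)·2 = 9/2.
The largest is 23/4, so Player 1's best response is T.

T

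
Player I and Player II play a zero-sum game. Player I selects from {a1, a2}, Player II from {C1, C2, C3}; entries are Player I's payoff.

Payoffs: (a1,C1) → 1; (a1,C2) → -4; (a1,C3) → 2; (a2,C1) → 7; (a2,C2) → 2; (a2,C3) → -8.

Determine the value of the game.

-7/4

Row minima: a1 → -4, a2 → -8; maximin = -4.
Column maxima: C1 → 7, C2 → 2, C3 → 2; minimax = 2.
-4 ≠ 2, so there is no saddle point; optimal play is mixed.
C1 is strictly dominated by C2 (it gives Player I strictly more in every row), so Player II never plays it.
On the remaining 2×2 (a1, a2 vs C2, C3):
Let Player I play a1 with probability p. Expected payoff against C2: (-4)p + 2(1−p) = −6p + 2; against C3: 2p + (-8)(1−p) = 10p − 8.
Setting these equal: −6p + 2 = 10p − 8 ⇒ −16p = -10 ⇒ p = 5/8, and the value is (-6)·(5/8) + 2 = -7/4.
For Player II: with q = P(C2), equating a1's and a2's payoffs gives −6q + 2 = 10q − 8 ⇒ q = 5/8.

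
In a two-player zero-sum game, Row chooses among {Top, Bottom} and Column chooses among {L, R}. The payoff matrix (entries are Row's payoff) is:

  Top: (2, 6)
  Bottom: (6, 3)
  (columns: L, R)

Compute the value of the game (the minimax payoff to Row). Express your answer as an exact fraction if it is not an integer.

30/7

Row minima: Top → 2, Bottom → 3; maximin = 3.
Column maxima: L → 6, R → 6; minimax = 6.
3 ≠ 6, so there is no saddle point; optimal play is mixed.
Let Row play Top with probability p. Expected payoff against L: 2p + 6(1−p) = −4p + 6; against R: 6p + 3(1−p) = 3p + 3.
Setting these equal: −4p + 6 = 3p + 3 ⇒ −7p = -3 ⇒ p = 3/7, and the value is (-4)·(3/7) + 6 = 30/7.
For Column: with q = P(L), equating Top's and Bottom's payoffs gives −4q + 6 = 3q + 3 ⇒ q = 3/7.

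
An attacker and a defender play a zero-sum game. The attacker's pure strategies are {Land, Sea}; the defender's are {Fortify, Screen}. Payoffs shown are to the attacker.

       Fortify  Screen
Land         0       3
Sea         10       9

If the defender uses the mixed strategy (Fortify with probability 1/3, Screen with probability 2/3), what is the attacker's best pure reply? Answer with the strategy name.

Expected payoff of Land: (1/3)·0 + (2/3)·3 = 2.
Expected payoff of Sea: (1/3)·10 + (2/3)·9 = 28/3.
The largest is 28/3, so the attacker's best response is Sea.

Sea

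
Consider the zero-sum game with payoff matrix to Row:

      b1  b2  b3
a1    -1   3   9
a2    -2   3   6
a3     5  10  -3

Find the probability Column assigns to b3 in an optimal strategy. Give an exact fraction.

1/3

Row minima: a1 → -1, a2 → -2, a3 → -3; maximin = -1.
Column maxima: b1 → 5, b2 → 10, b3 → 9; minimax = 5.
-1 ≠ 5, so there is no saddle point; optimal play is mixed.
b2 is strictly dominated by b1 (it gives Row strictly more in every row), so Column never plays it.
With b2 eliminated, a2 is strictly dominated by a1 (a1 gives Row strictly more in every remaining column), so Row never plays it.
On the remaining 2×2 (a1, a3 vs b1, b3):
Let Row play a1 with probability p. Expected payoff against b1: (-1)p + 5(1−p) = −6p + 5; against b3: 9p + (-3)(1−p) = 12p − 3.
Setting these equal: −6p + 5 = 12p − 3 ⇒ −18p = -8 ⇒ p = 4/9, and the value is (-6)·(4/9) + 5 = 7/3.
For Column: with q = P(b1), equating a1's and a3's payoffs gives −10q + 9 = 8q − 3 ⇒ q = 2/3.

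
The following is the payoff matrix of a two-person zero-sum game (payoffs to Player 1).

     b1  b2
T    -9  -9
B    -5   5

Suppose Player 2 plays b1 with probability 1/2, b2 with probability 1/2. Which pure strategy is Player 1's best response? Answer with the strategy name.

Expected payoff of T: (1/2)·(-9) + (1/2)·(-9) = -9.
Expected payoff of B: (1/2)·(-5) + (1/2)·5 = 0.
The largest is 0, so Player 1's best response is B.

B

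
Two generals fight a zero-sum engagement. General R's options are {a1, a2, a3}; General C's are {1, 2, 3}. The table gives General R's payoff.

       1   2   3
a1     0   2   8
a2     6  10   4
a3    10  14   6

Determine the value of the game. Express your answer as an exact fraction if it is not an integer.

Row minima: a1 → 0, a2 → 4, a3 → 6; maximin = 6.
Column maxima: 1 → 10, 2 → 14, 3 → 8; minimax = 8.
6 ≠ 8, so there is no saddle point; optimal play is mixed.
a2 is strictly dominated by a3, so General R never plays it.
2 is strictly dominated by 1 (it gives General R strictly more in every row), so General C never plays it.
On the remaining 2×2 (a1, a3 vs 1, 3):
Let General R play a1 with probability p. Expected payoff against 1: 0p + 10(1−p) = −10p + 10; against 3: 8p + 6(1−p) = 2p + 6.
Setting these equal: −10p + 10 = 2p + 6 ⇒ −12p = -4 ⇒ p = 1/3, and the value is (-10)·(1/3) + 10 = 20/3.
For General C: with q = P(1), equating a1's and a3's payoffs gives −8q + 8 = 4q + 6 ⇒ q = 1/6.

20/3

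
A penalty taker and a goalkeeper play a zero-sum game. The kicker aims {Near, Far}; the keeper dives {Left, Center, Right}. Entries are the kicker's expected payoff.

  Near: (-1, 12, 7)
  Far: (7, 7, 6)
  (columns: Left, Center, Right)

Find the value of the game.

55/9

Row minima: Near → -1, Far → 6; maximin = 6.
Column maxima: Left → 7, Center → 12, Right → 7; minimax = 7.
6 ≠ 7, so there is no saddle point; optimal play is mixed.
Center is strictly dominated by Right (it gives the kicker strictly more in every row), so the keeper never plays it.
On the remaining 2×2 (Near, Far vs Left, Right):
Let the kicker play Near with probability p. Expected payoff against Left: (-1)p + 7(1−p) = −8p + 7; against Right: 7p + 6(1−p) = p + 6.
Setting these equal: −8p + 7 = p + 6 ⇒ −9p = -1 ⇒ p = 1/9, and the value is (-8)·(1/9) + 7 = 55/9.
For the keeper: with q = P(Left), equating Near's and Far's payoffs gives −8q + 7 = q + 6 ⇒ q = 1/9.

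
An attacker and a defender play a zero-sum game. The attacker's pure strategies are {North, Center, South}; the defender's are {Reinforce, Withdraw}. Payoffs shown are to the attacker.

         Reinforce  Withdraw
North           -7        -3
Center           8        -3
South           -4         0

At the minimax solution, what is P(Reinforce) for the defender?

1/5

Row minima: North → -7, Center → -3, South → -4; maximin = -3.
Column maxima: Reinforce → 8, Withdraw → 0; minimax = 0.
-3 ≠ 0, so there is no saddle point; optimal play is mixed.
North is strictly dominated by South, so the attacker never plays it.
On the remaining 2×2 (Center, South vs Reinforce, Withdraw):
Let the attacker play Center with probability p. Expected payoff against Reinforce: 8p + (-4)(1−p) = 12p − 4; against Withdraw: (-3)p + 0(1−p) = −3p.
Setting these equal: 12p − 4 = −3p ⇒ 15p = 4 ⇒ p = 4/15, and the value is (12)·(4/15) − 4 = -4/5.
For the defender: with q = P(Reinforce), equating Center's and South's payoffs gives 11q − 3 = −4q ⇒ q = 1/5.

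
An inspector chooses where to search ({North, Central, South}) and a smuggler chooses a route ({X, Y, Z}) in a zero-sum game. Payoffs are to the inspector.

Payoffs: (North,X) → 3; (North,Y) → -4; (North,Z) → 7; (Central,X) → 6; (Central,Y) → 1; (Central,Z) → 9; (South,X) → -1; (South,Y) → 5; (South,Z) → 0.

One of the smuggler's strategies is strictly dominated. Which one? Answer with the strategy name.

X holds the inspector's payoff strictly below Z in every row: 3 < 7, 6 < 9, -1 < 0.
So Z is strictly dominated for the smuggler.

Z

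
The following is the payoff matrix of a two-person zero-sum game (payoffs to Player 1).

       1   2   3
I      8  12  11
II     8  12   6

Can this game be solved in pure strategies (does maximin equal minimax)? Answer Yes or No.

Yes

Row minima: I → 8, II → 6; maximin = 8.
Column maxima: 1 → 8, 2 → 12, 3 → 11; minimax = 8.
maximin = minimax = 8, so a saddle point exists.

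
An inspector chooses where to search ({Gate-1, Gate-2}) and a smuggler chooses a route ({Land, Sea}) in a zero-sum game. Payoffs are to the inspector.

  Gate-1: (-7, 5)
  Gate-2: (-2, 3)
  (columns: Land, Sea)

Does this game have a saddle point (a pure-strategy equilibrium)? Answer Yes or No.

Row minima: Gate-1 → -7, Gate-2 → -2; maximin = -2.
Column maxima: Land → -2, Sea → 5; minimax = -2.
maximin = minimax = -2, so a saddle point exists.

Yes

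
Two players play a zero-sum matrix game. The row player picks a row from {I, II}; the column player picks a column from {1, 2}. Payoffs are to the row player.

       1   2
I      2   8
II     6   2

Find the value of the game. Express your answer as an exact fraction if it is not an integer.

22/5

Row minima: I → 2, II → 2; maximin = 2.
Column maxima: 1 → 6, 2 → 8; minimax = 6.
2 ≠ 6, so there is no saddle point; optimal play is mixed.
Let the row player play I with probability p. Expected payoff against 1: 2p + 6(1−p) = −4p + 6; against 2: 8p + 2(1−p) = 6p + 2.
Setting these equal: −4p + 6 = 6p + 2 ⇒ −10p = -4 ⇒ p = 2/5, and the value is (-4)·(2/5) + 6 = 22/5.
For the column player: with q = P(1), equating I's and II's payoffs gives −6q + 8 = 4q + 2 ⇒ q = 3/5.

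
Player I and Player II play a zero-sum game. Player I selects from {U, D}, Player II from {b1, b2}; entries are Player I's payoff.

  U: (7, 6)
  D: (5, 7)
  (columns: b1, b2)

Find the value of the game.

19/3

Row minima: U → 6, D → 5; maximin = 6.
Column maxima: b1 → 7, b2 → 7; minimax = 7.
6 ≠ 7, so there is no saddle point; optimal play is mixed.
Let Player I play U with probability p. Expected payoff against b1: 7p + 5(1−p) = 2p + 5; against b2: 6p + 7(1−p) = −p + 7.
Setting these equal: 2p + 5 = −p + 7 ⇒ 3p = 2 ⇒ p = 2/3, and the value is (2)·(2/3) + 5 = 19/3.
For Player II: with q = P(b1), equating U's and D's payoffs gives q + 6 = −2q + 7 ⇒ q = 1/3.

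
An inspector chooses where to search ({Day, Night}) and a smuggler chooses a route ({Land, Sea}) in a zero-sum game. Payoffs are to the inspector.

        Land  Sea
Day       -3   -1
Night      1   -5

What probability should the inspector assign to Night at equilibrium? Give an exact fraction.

1/4

Row minima: Day → -3, Night → -5; maximin = -3.
Column maxima: Land → 1, Sea → -1; minimax = -1.
-3 ≠ -1, so there is no saddle point; optimal play is mixed.
Let the inspector play Day with probability p. Expected payoff against Land: (-3)p + 1(1−p) = −4p + 1; against Sea: (-1)p + (-5)(1−p) = 4p − 5.
Setting these equal: −4p + 1 = 4p − 5 ⇒ −8p = -6 ⇒ p = 3/4, and the value is (-4)·(3/4) + 1 = -2.
For the smuggler: with q = P(Land), equating Day's and Night's payoffs gives −2q − 1 = 6q − 5 ⇒ q = 1/2.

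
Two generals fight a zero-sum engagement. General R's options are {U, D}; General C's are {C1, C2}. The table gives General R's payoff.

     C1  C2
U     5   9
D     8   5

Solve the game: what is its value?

47/7

Row minima: U → 5, D → 5; maximin = 5.
Column maxima: C1 → 8, C2 → 9; minimax = 8.
5 ≠ 8, so there is no saddle point; optimal play is mixed.
Let General R play U with probability p. Expected payoff against C1: 5p + 8(1−p) = −3p + 8; against C2: 9p + 5(1−p) = 4p + 5.
Setting these equal: −3p + 8 = 4p + 5 ⇒ −7p = -3 ⇒ p = 3/7, and the value is (-3)·(3/7) + 8 = 47/7.
For General C: with q = P(C1), equating U's and D's payoffs gives −4q + 9 = 3q + 5 ⇒ q = 4/7.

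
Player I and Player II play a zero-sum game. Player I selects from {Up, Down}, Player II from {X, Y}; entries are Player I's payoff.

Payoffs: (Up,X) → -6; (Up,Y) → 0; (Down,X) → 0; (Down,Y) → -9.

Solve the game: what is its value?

-18/5

Row minima: Up → -6, Down → -9; maximin = -6.
Column maxima: X → 0, Y → 0; minimax = 0.
-6 ≠ 0, so there is no saddle point; optimal play is mixed.
Let Player I play Up with probability p. Expected payoff against X: (-6)p + 0(1−p) = −6p; against Y: 0p + (-9)(1−p) = 9p − 9.
Setting these equal: −6p = 9p − 9 ⇒ −15p = -9 ⇒ p = 3/5, and the value is (-6)·(3/5) = -18/5.
For Player II: with q = P(X), equating Up's and Down's payoffs gives −6q = 9q − 9 ⇒ q = 3/5.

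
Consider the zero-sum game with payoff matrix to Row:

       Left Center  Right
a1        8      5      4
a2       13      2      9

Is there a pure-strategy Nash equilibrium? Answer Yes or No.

No

Row minima: a1 → 4, a2 → 2; maximin = 4.
Column maxima: Left → 13, Center → 5, Right → 9; minimax = 5.
4 ≠ 5, so no pure-strategy equilibrium exists.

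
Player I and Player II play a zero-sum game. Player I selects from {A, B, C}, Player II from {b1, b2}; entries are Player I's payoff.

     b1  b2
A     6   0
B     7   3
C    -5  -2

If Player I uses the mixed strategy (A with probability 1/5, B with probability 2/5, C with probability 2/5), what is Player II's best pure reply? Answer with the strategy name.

If Player II plays b1, Player I's expected payoff is (1/5)·6 + (2/5)·7 + (2/5)·(-5) = 2.
If Player II plays b2, Player I's expected payoff is (1/5)·0 + (2/5)·3 + (2/5)·(-2) = 2/5.
Player II minimizes Player I's payoff; the smallest is 2/5, so the best response is b2.

b2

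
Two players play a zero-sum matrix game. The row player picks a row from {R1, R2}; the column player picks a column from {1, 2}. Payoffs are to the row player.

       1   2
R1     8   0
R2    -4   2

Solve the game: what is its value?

8/7

Row minima: R1 → 0, R2 → -4; maximin = 0.
Column maxima: 1 → 8, 2 → 2; minimax = 2.
0 ≠ 2, so there is no saddle point; optimal play is mixed.
Let the row player play R1 with probability p. Expected payoff against 1: 8p + (-4)(1−p) = 12p − 4; against 2: 0p + 2(1−p) = −2p + 2.
Setting these equal: 12p − 4 = −2p + 2 ⇒ 14p = 6 ⇒ p = 3/7, and the value is (12)·(3/7) − 4 = 8/7.
For the column player: with q = P(1), equating R1's and R2's payoffs gives 8q = −6q + 2 ⇒ q = 1/7.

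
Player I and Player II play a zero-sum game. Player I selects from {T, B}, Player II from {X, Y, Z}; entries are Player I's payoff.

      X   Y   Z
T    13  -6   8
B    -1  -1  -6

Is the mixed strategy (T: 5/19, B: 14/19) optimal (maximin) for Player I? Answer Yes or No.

Against X this mix gives (5/19)·13 + (14/19)·(-1) = 51/19.
Against Y this mix gives (5/19)·(-6) + (14/19)·(-1) = -44/19.
Against Z this mix gives (5/19)·8 + (14/19)·(-6) = -44/19.
All of Player II's active replies (Y, Z) yield -44/19, and no column does worse for Player I. The mix makes Player II indifferent and guarantees -44/19, so it is optimal.

Yes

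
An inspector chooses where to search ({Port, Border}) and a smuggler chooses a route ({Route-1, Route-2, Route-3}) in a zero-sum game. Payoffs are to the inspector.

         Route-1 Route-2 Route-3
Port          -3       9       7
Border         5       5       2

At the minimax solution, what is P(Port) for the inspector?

3/13

Row minima: Port → -3, Border → 2; maximin = 2.
Column maxima: Route-1 → 5, Route-2 → 9, Route-3 → 7; minimax = 5.
2 ≠ 5, so there is no saddle point; optimal play is mixed.
Route-2 is strictly dominated by Route-3 (it gives the inspector strictly more in every row), so the smuggler never plays it.
On the remaining 2×2 (Port, Border vs Route-1, Route-3):
Let the inspector play Port with probability p. Expected payoff against Route-1: (-3)p + 5(1−p) = −8p + 5; against Route-3: 7p + 2(1−p) = 5p + 2.
Setting these equal: −8p + 5 = 5p + 2 ⇒ −13p = -3 ⇒ p = 3/13, and the value is (-8)·(3/13) + 5 = 41/13.
For the smuggler: with q = P(Route-1), equating Port's and Border's payoffs gives −10q + 7 = 3q + 2 ⇒ q = 5/13.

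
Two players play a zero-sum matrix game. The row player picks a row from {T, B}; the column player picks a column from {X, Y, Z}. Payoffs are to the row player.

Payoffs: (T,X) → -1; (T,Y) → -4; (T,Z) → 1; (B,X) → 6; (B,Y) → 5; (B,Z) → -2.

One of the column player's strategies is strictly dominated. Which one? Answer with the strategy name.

X

Y holds the row player's payoff strictly below X in every row: -4 < -1, 5 < 6.
So X is strictly dominated for the column player.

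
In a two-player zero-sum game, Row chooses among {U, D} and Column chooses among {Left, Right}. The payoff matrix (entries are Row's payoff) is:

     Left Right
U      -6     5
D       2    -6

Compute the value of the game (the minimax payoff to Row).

Row minima: U → -6, D → -6; maximin = -6.
Column maxima: Left → 2, Right → 5; minimax = 2.
-6 ≠ 2, so there is no saddle point; optimal play is mixed.
Let Row play U with probability p. Expected payoff against Left: (-6)p + 2(1−p) = −8p + 2; against Right: 5p + (-6)(1−p) = 11p − 6.
Setting these equal: −8p + 2 = 11p − 6 ⇒ −19p = -8 ⇒ p = 8/19, and the value is (-8)·(8/19) + 2 = -26/19.
For Column: with q = P(Left), equating U's and D's payoffs gives −11q + 5 = 8q − 6 ⇒ q = 11/19.

-26/19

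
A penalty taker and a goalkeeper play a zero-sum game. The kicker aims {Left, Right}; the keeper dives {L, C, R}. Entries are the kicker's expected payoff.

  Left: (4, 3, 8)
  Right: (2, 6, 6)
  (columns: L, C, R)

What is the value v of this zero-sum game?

Row minima: Left → 3, Right → 2; maximin = 3.
Column maxima: L → 4, C → 6, R → 8; minimax = 4.
3 ≠ 4, so there is no saddle point; optimal play is mixed.
R is strictly dominated by L (it gives the kicker strictly more in every row), so the keeper never plays it.
On the remaining 2×2 (Left, Right vs L, C):
Let the kicker play Left with probability p. Expected payoff against L: 4p + 2(1−p) = 2p + 2; against C: 3p + 6(1−p) = −3p + 6.
Setting these equal: 2p + 2 = −3p + 6 ⇒ 5p = 4 ⇒ p = 4/5, and the value is (2)·(4/5) + 2 = 18/5.
For the keeper: with q = P(L), equating Left's and Right's payoffs gives q + 3 = −4q + 6 ⇒ q = 3/5.

18/5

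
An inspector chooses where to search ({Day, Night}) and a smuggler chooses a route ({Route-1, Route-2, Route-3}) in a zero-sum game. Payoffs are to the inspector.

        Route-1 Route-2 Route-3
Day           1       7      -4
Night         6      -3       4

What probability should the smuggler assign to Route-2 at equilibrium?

4/9

Row minima: Day → -4, Night → -3; maximin = -3.
Column maxima: Route-1 → 6, Route-2 → 7, Route-3 → 4; minimax = 4.
-3 ≠ 4, so there is no saddle point; optimal play is mixed.
Route-1 is strictly dominated by Route-3 (it gives the inspector strictly more in every row), so the smuggler never plays it.
On the remaining 2×2 (Day, Night vs Route-2, Route-3):
Let the inspector play Day with probability p. Expected payoff against Route-2: 7p + (-3)(1−p) = 10p − 3; against Route-3: (-4)p + 4(1−p) = −8p + 4.
Setting these equal: 10p − 3 = −8p + 4 ⇒ 18p = 7 ⇒ p = 7/18, and the value is (10)·(7/18) − 3 = 8/9.
For the smuggler: with q = P(Route-2), equating Day's and Night's payoffs gives 11q − 4 = −7q + 4 ⇒ q = 4/9.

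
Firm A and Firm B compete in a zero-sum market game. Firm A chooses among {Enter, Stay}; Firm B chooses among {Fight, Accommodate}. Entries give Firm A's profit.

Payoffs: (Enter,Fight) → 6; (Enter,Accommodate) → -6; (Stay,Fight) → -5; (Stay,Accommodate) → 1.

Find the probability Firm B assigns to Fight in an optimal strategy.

Row minima: Enter → -6, Stay → -5; maximin = -5.
Column maxima: Fight → 6, Accommodate → 1; minimax = 1.
-5 ≠ 1, so there is no saddle point; optimal play is mixed.
Let Firm A play Enter with probability p. Expected payoff against Fight: 6p + (-5)(1−p) = 11p − 5; against Accommodate: (-6)p + 1(1−p) = −7p + 1.
Setting these equal: 11p − 5 = −7p + 1 ⇒ 18p = 6 ⇒ p = 1/3, and the value is (11)·(1/3) − 5 = -4/3.
For Firm B: with q = P(Fight), equating Enter's and Stay's payoffs gives 12q − 6 = −6q + 1 ⇒ q = 7/18.

7/18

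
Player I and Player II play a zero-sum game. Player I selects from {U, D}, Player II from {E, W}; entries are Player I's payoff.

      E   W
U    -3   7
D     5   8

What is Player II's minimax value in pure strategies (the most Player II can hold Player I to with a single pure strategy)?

Column maxima: E → 5, W → 8.
The smallest of these is 5.

5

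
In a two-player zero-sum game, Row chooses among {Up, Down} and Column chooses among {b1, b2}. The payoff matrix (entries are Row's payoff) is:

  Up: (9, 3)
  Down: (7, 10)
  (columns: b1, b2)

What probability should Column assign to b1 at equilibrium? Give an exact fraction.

Row minima: Up → 3, Down → 7; maximin = 7.
Column maxima: b1 → 9, b2 → 10; minimax = 9.
7 ≠ 9, so there is no saddle point; optimal play is mixed.
Let Row play Up with probability p. Expected payoff against b1: 9p + 7(1−p) = 2p + 7; against b2: 3p + 10(1−p) = −7p + 10.
Setting these equal: 2p + 7 = −7p + 10 ⇒ 9p = 3 ⇒ p = 1/3, and the value is (2)·(1/3) + 7 = 23/3.
For Column: with q = P(b1), equating Up's and Down's payoffs gives 6q + 3 = −3q + 10 ⇒ q = 7/9.

7/9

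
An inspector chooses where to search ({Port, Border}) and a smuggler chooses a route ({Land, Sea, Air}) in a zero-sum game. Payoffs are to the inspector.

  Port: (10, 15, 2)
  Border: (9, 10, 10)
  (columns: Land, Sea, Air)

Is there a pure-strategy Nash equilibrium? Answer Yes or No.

Row minima: Port → 2, Border → 9; maximin = 9.
Column maxima: Land → 10, Sea → 15, Air → 10; minimax = 10.
9 ≠ 10, so no pure-strategy equilibrium exists.

No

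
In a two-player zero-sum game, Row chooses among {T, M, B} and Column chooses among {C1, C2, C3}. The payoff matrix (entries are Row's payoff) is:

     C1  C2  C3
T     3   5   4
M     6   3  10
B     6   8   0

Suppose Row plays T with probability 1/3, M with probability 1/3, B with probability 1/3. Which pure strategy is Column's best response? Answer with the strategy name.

C3

If Column plays C1, Row's expected payoff is (1/3)·3 + (1/3)·6 + (1/3)·6 = 5.
If Column plays C2, Row's expected payoff is (1/3)·5 + (1/3)·3 + (1/3)·8 = 16/3.
If Column plays C3, Row's expected payoff is (1/3)·4 + (1/3)·10 + (1/3)·0 = 14/3.
Column minimizes Row's payoff; the smallest is 14/3, so the best response is C3.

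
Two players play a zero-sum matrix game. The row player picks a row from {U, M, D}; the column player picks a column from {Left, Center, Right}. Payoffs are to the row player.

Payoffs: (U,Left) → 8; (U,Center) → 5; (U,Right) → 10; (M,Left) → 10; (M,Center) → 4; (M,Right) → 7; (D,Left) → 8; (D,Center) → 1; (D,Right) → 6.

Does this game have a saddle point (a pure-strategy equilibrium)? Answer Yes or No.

Row minima: U → 5, M → 4, D → 1; maximin = 5.
Column maxima: Left → 10, Center → 5, Right → 10; minimax = 5.
maximin = minimax = 5, so a saddle point exists.

Yes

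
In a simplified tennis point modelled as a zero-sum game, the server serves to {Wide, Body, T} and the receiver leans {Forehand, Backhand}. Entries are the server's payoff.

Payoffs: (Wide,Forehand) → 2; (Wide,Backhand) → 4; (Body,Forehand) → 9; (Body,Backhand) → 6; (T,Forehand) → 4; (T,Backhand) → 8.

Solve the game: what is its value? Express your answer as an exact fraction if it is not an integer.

Row minima: Wide → 2, Body → 6, T → 4; maximin = 6.
Column maxima: Forehand → 9, Backhand → 8; minimax = 8.
6 ≠ 8, so there is no saddle point; optimal play is mixed.
Wide is strictly dominated by Body, so the server never plays it.
On the remaining 2×2 (Body, T vs Forehand, Backhand):
Let the server play Body with probability p. Expected payoff against Forehand: 9p + 4(1−p) = 5p + 4; against Backhand: 6p + 8(1−p) = −2p + 8.
Setting these equal: 5p + 4 = −2p + 8 ⇒ 7p = 4 ⇒ p = 4/7, and the value is (5)·(4/7) + 4 = 48/7.
For the receiver: with q = P(Forehand), equating Body's and T's payoffs gives 3q + 6 = −4q + 8 ⇒ q = 2/7.

48/7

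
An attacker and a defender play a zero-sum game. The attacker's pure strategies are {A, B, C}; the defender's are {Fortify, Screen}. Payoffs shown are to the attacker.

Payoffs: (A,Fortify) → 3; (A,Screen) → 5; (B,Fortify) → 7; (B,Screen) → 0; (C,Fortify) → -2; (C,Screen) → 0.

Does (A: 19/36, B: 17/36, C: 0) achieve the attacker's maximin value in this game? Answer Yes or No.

Against Fortify this mix gives (19/36)·3 + (17/36)·7 = 44/9.
Against Screen this mix gives (19/36)·5 + (17/36)·0 = 95/36.
The defender will play Screen, holding the attacker to 95/36. Shifting weight toward the row that does better against Screen would raise this floor (the equalizing mix achieves 35/9 against both Screen and Fortify), so the proposed strategy is not optimal.

No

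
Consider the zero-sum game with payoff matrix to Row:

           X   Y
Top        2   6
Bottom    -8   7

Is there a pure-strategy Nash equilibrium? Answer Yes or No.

Yes

Row minima: Top → 2, Bottom → -8; maximin = 2.
Column maxima: X → 2, Y → 7; minimax = 2.
maximin = minimax = 2, so a saddle point exists.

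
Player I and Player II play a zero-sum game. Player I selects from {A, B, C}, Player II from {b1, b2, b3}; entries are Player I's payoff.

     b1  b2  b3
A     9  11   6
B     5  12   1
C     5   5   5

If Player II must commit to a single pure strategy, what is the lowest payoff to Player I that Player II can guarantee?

Column maxima: b1 → 9, b2 → 12, b3 → 6.
The smallest of these is 6.

6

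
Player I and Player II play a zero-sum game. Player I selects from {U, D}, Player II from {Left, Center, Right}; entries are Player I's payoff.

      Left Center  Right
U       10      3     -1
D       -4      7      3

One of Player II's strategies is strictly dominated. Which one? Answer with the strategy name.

Right holds Player I's payoff strictly below Center in every row: -1 < 3, 3 < 7.
So Center is strictly dominated for Player II.

Center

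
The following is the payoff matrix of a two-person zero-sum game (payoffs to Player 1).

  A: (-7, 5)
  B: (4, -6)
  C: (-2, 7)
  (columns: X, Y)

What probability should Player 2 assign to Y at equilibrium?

Row minima: A → -7, B → -6, C → -2; maximin = -2.
Column maxima: X → 4, Y → 7; minimax = 4.
-2 ≠ 4, so there is no saddle point; optimal play is mixed.
A is strictly dominated by C, so Player 1 never plays it.
On the remaining 2×2 (B, C vs X, Y):
Let Player 1 play B with probability p. Expected payoff against X: 4p + (-2)(1−p) = 6p − 2; against Y: (-6)p + 7(1−p) = −13p + 7.
Setting these equal: 6p − 2 = −13p + 7 ⇒ 19p = 9 ⇒ p = 9/19, and the value is (6)·(9/19) − 2 = 16/19.
For Player 2: with q = P(X), equating B's and C's payoffs gives 10q − 6 = −9q + 7 ⇒ q = 13/19.

6/19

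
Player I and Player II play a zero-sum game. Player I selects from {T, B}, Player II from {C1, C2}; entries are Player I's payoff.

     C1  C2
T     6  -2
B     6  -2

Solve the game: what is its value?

Row minima: T → -2, B → -2; maximin = -2.
Column maxima: C1 → 6, C2 → -2; minimax = -2.
Since maximin = minimax = -2, there is a saddle point and the value is -2.

-2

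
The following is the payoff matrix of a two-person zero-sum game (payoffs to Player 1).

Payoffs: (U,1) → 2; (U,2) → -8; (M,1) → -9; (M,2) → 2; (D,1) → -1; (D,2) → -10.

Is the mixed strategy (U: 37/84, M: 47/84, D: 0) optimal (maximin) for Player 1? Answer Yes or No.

No

Against 1 this mix gives (37/84)·2 + (47/84)·(-9) = -349/84.
Against 2 this mix gives (37/84)·(-8) + (47/84)·2 = -101/42.
Player 2 will play 1, holding Player 1 to -349/84. Shifting weight toward the row that does better against 1 would raise this floor (the equalizing mix achieves -68/21 against both 1 and 2), so the proposed strategy is not optimal.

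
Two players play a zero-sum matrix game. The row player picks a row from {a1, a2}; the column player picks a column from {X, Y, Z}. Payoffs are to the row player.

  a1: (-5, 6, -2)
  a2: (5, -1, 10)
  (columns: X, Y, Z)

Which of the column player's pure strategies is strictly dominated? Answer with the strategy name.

Z

X holds the row player's payoff strictly below Z in every row: -5 < -2, 5 < 10.
So Z is strictly dominated for the column player.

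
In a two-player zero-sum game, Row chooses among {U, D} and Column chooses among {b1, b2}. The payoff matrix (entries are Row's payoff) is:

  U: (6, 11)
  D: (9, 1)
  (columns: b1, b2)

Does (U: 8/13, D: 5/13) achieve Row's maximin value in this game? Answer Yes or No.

Against b1 this mix gives (8/13)·6 + (5/13)·9 = 93/13.
Against b2 this mix gives (8/13)·11 + (5/13)·1 = 93/13.
All of Column's active replies (b1, b2) yield 93/13, and no column does worse for Row. The mix makes Column indifferent and guarantees 93/13, so it is optimal.

Yes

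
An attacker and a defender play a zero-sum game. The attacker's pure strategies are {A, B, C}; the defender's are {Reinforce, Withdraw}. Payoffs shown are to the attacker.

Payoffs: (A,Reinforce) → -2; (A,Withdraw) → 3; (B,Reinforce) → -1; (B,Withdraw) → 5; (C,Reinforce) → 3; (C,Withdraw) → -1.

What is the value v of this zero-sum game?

Row minima: A → -2, B → -1, C → -1; maximin = -1.
Column maxima: Reinforce → 3, Withdraw → 5; minimax = 3.
-1 ≠ 3, so there is no saddle point; optimal play is mixed.
A is strictly dominated by B, so the attacker never plays it.
On the remaining 2×2 (B, C vs Reinforce, Withdraw):
Let the attacker play B with probability p. Expected payoff against Reinforce: (-1)p + 3(1−p) = −4p + 3; against Withdraw: 5p + (-1)(1−p) = 6p − 1.
Setting these equal: −4p + 3 = 6p − 1 ⇒ −10p = -4 ⇒ p = 2/5, and the value is (-4)·(2/5) + 3 = 7/5.
For the defender: with q = P(Reinforce), equating B's and C's payoffs gives −6q + 5 = 4q − 1 ⇒ q = 3/5.

7/5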